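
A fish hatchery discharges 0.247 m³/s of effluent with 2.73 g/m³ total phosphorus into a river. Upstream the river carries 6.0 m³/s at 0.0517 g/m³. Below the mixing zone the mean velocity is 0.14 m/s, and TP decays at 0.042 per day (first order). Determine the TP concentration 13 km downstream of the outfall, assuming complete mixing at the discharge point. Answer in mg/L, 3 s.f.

0.151 mg/L

After complete mixing, C₀ = (0.247·2.73 + 6·0.0517) / 6.247 = 0.1576 mg/L.
Travel time t = 1.3e+04 m / 0.14 m/s = 9.286e+04 s = 1.075 d.
C = 0.1576·exp(−0.042·1.075) = 0.1576·0.9559 = 0.1506 mg/L.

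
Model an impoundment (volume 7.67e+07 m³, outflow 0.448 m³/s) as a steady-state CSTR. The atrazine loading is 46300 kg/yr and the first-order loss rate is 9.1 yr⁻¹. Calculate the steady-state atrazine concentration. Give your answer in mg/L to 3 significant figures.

Outflow Q = 0.448 m³/s × 3.156e+07 s/yr = 1.414e+07 m³/yr.
Steady-state CSTR mass balance: W = Q·C + k·V·C, so C = W/(Q + kV).
Q + kV = 1.414e+07 + 9.1·7.67e+07 = 7.121e+08 m³/yr.
C = 46300/7.121e+08 = 6.502e-05 kg/m³ = 0.06502 mg/L.

0.0650 mg/L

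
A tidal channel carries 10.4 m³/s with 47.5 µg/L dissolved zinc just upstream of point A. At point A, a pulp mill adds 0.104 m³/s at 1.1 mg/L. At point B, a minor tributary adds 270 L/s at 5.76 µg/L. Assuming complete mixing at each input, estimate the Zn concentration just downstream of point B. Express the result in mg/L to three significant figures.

47.5 µg/L = 0.0475 mg/L.
After input A: C = (10.4·0.0475 + 0.104·1.1) / 10.5 = 0.05792 mg/L.
270 L/s = 0.27 m³/s.
5.76 µg/L = 0.00576 mg/L.
After input B: C = (10.5·0.05792 + 0.27·0.00576) / 10.77 = 0.05661 mg/L.

0.0566 mg/L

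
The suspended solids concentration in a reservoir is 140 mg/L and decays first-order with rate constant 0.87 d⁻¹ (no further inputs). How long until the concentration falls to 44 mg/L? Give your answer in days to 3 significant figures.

1.33 d

t = ln(C₀/C)/k = ln(140/44)/0.87 = 1.157/0.87 = 1.33 d.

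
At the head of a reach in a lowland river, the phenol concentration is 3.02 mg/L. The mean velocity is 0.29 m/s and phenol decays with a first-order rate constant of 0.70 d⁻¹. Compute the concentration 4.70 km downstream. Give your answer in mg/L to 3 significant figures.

2.65 mg/L

Travel time t = 4.70 km / 0.29 m/s = 4700/0.29 = 1.621e+04 s = 0.1876 d.
First-order decay: C = 3.02·exp(−0.70·0.1876) = 3.02·0.8769 = 2.648 mg/L.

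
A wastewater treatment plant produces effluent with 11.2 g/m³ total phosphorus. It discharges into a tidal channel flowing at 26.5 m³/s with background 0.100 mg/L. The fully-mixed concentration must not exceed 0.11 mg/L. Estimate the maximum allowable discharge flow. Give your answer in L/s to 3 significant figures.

Mass balance at complete mixing: C_std·(Q_w + Q_r) = Q_w·C_e + Q_r·C_b.
Rearranging, Q_w = Q_r·(C_std − C_b)/(C_e − C_std) = 26.5·(0.11 − 0.1) / (11.2 − 0.11) = 0.0239 m³/s.
= 23.9 L/s.

23.9 L/s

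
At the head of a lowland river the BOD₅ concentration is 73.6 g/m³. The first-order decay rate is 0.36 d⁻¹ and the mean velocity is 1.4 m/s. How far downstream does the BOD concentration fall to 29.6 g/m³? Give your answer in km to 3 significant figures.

From C = C₀·e^(−kt), t = ln(C₀/C)/k = ln(73.6/29.6)/0.36 = 0.9109/0.36 = 2.53 d.
Distance = v·t = 1.4 m/s × 2.186e+05 s = 3.061e+05 m = 306.1 km.

306 km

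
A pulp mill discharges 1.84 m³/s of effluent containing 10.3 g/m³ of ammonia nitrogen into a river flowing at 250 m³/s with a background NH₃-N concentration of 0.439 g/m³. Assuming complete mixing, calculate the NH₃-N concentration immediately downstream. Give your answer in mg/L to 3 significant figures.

By mass balance at complete mixing, C = (1.84·10.3 + 250·0.439) / (1.84 + 250) = 128.7/251.8 = 0.511 mg/L.

0.511 mg/L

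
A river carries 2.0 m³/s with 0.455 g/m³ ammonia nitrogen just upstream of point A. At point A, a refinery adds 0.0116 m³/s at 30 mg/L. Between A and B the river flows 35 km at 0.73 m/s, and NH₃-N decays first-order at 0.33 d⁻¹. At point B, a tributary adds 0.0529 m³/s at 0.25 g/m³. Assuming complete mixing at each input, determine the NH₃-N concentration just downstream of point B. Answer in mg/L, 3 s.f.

After input A: C = (2·0.455 + 0.0116·30) / 2.012 = 0.6254 mg/L.
Over the 35 km reach to input B (t = 4.795e+04 s = 0.5549 d), decay gives C = 0.6254·exp(−0.33·0.5549) = 0.5207 mg/L.
After input B: C = (2.012·0.5207 + 0.0529·0.25) / 2.065 = 0.5138 mg/L.

0.514 mg/L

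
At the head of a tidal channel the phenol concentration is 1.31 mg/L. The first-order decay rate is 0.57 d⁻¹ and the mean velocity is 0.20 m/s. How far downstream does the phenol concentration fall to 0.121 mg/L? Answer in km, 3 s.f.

From C = C₀·e^(−kt), t = ln(C₀/C)/k = ln(1.31/0.121)/0.57 = 2.382/0.57 = 4.179 d.
Distance = v·t = 0.20 m/s × 3.611e+05 s = 7.221e+04 m = 72.21 km.

72.2 km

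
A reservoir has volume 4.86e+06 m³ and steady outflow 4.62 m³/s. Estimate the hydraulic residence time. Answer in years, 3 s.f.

Q = 4.62 m³/s × 3.156e+07 s/yr = 1.458e+08 m³/yr.
Hydraulic residence time τ = V/Q = 4.86e+06/1.458e+08 = 0.03333 yr.

0.0333 yr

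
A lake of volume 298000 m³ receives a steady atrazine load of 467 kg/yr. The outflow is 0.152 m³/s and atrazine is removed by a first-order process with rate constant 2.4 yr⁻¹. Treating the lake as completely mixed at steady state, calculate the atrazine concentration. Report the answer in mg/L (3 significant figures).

0.0847 mg/L

Outflow Q = 0.152 m³/s × 3.156e+07 s/yr = 4.797e+06 m³/yr.
Steady-state CSTR mass balance: W = Q·C + k·V·C, so C = W/(Q + kV).
Q + kV = 4.797e+06 + 2.4·298000 = 5.512e+06 m³/yr.
C = 467/5.512e+06 = 8.472e-05 kg/m³ = 0.08472 mg/L.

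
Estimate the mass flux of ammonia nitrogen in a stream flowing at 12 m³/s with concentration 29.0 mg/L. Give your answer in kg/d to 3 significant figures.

30100 kg/d

Mass flux = Q·C = 12 m³/s × 29 g/m³ = 348 g/s.
= 348 g/s × 86.4 = 3.007e+04 kg/d.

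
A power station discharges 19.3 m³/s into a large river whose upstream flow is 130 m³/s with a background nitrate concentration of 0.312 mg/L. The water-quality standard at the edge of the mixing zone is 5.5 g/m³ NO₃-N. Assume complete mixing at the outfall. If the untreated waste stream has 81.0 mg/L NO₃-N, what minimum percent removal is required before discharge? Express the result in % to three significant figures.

Mass balance: 5.5·149.3 = 19.3·Cₑ + 130·0.312.
Cₑ = (821.2 − 40.56) / 19.3 = 40.45 mg/L.
Required removal = 1 − 40.45/81.0 = 50.07 %.

50.1 %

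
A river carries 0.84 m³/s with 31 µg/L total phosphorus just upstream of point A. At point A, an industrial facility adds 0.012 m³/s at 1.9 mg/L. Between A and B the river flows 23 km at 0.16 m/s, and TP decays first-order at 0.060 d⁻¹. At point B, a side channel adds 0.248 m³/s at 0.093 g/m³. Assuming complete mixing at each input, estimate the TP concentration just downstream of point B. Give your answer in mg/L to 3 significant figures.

31 µg/L = 0.031 mg/L.
After input A: C = (0.84·0.031 + 0.012·1.9) / 0.852 = 0.05732 mg/L.
Over the 23 km reach to input B (t = 1.438e+05 s = 1.664 d), decay gives C = 0.05732·exp(−0.060·1.664) = 0.05188 mg/L.
After input B: C = (0.852·0.05188 + 0.248·0.093) / 1.1 = 0.06115 mg/L.

0.0611 mg/L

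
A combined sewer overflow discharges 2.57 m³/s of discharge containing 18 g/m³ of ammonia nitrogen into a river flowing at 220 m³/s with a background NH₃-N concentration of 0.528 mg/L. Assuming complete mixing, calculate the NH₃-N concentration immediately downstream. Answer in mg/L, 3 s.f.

Conservation of mass across the mixing zone: C = (2.57·18 + 220·0.528) / (2.57 + 220) = 162.4/222.6 = 0.7297 mg/L.

0.730 mg/L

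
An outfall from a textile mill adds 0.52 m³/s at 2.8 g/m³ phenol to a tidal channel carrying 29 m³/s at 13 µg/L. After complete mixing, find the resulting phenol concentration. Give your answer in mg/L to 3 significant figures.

0.0621 mg/L

13 µg/L = 0.013 mg/L.
By mass balance at complete mixing, C = (0.52·2.8 + 29·0.013) / (0.52 + 29) = 1.833/29.52 = 0.06209 mg/L.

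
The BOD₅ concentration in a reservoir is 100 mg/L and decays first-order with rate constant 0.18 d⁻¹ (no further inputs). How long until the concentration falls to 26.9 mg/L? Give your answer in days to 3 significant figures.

t = ln(C₀/C)/k = ln(100/26.9)/0.18 = 1.313/0.18 = 7.295 d.

7.29 d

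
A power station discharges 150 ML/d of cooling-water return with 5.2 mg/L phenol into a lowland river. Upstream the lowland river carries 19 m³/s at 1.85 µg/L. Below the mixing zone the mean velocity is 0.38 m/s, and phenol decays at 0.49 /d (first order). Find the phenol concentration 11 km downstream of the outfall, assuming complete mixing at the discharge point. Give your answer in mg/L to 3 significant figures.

0.371 mg/L

150 ML/d = 1.736 m³/s.
1.85 µg/L = 0.00185 mg/L.
After complete mixing, C₀ = (1.736·5.2 + 19·0.00185) / 20.74 = 0.4371 mg/L.
Travel time t = 1.1e+04 m / 0.38 m/s = 2.895e+04 s = 0.335 d.
C = 0.4371·exp(−0.49·0.335) = 0.4371·0.8486 = 0.3709 mg/L.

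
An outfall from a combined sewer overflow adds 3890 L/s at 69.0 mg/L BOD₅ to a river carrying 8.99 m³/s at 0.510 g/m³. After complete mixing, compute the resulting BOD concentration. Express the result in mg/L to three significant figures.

21.2 mg/L

3890 L/s = 3.89 m³/s.
Conservation of mass across the mixing zone: C = (3.89·69 + 8.99·0.51) / (3.89 + 8.99) = 273/12.88 = 21.2 mg/L.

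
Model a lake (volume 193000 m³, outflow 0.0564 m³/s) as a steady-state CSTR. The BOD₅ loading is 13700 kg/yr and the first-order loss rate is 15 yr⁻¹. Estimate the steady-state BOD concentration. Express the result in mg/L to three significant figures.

Outflow Q = 0.0564 m³/s × 3.156e+07 s/yr = 1.78e+06 m³/yr.
Steady-state CSTR mass balance: W = Q·C + k·V·C, so C = W/(Q + kV).
Q + kV = 1.78e+06 + 15·193000 = 4.675e+06 m³/yr.
C = 13700/4.675e+06 = 0.002931 kg/m³ = 2.931 mg/L.

2.93 mg/L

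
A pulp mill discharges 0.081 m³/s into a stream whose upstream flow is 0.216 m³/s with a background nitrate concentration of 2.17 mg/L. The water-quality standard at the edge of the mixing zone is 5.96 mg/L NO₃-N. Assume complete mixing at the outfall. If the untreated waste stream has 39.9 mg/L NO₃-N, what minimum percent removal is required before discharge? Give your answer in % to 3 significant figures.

Mass balance: 5.96·0.297 = 0.081·Cₑ + 0.216·2.17.
Cₑ = (1.77 − 0.4687) / 0.081 = 16.07 mg/L.
Required removal = 1 − 16.07/39.9 = 59.73 %.

59.7 %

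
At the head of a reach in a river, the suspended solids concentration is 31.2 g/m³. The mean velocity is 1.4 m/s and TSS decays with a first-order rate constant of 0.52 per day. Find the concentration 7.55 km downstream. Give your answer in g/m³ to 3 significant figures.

Travel time t = 7.55 km / 1.4 m/s = 7550/1.4 = 5393 s = 0.06242 d.
First-order decay: C = 31.2·exp(−0.52·0.06242) = 31.2·0.9681 = 30.2 g/m³.

30.2 g/m³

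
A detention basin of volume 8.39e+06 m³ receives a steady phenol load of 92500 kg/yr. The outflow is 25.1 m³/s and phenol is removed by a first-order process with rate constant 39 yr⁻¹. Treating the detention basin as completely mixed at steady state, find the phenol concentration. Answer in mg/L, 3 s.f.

0.0826 mg/L

Outflow Q = 25.1 m³/s × 3.156e+07 s/yr = 7.921e+08 m³/yr.
Steady-state CSTR mass balance: W = Q·C + k·V·C, so C = W/(Q + kV).
Q + kV = 7.921e+08 + 39·8.39e+06 = 1.119e+09 m³/yr.
C = 92500/1.119e+09 = 8.264e-05 kg/m³ = 0.08264 mg/L.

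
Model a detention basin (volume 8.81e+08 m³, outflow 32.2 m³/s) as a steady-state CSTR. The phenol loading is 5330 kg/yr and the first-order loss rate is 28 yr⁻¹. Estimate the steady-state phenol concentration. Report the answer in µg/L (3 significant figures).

0.208 µg/L

Outflow Q = 32.2 m³/s × 3.156e+07 s/yr = 1.016e+09 m³/yr.
Steady-state CSTR mass balance: W = Q·C + k·V·C, so C = W/(Q + kV).
Q + kV = 1.016e+09 + 28·8.81e+08 = 2.568e+10 m³/yr.
C = 5330/2.568e+10 = 2.075e-07 kg/m³ = 0.0002075 mg/L = 0.2075 µg/L.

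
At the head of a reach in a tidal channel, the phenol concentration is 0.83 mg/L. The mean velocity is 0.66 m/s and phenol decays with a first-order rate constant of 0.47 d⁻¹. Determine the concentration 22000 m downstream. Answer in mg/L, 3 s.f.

0.692 mg/L

Travel time t = 22000 m / 0.66 m/s = 2.2e+04/0.66 = 3.333e+04 s = 0.3858 d.
First-order decay: C = 0.83·exp(−0.47·0.3858) = 0.83·0.8342 = 0.6924 mg/L.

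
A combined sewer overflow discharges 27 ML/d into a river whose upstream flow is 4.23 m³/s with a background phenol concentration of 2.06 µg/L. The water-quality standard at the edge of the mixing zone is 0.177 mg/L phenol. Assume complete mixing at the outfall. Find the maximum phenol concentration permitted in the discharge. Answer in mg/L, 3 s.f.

27 ML/d = 0.3125 m³/s.
2.06 µg/L = 0.00206 mg/L.
Mass balance: 0.177·4.543 = 0.3125·Cₑ + 4.23·0.00206.
Cₑ = (0.804 − 0.008714) / 0.3125 = 2.545 mg/L.

2.54 mg/L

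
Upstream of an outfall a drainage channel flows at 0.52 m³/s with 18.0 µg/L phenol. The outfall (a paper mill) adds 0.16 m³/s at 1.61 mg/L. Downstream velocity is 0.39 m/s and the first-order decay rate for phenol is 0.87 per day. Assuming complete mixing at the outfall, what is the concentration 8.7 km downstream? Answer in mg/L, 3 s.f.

0.314 mg/L

18.0 µg/L = 0.018 mg/L.
After complete mixing, C₀ = (0.16·1.61 + 0.52·0.018) / 0.68 = 0.3926 mg/L.
Travel time t = 8700 m / 0.39 m/s = 2.231e+04 s = 0.2582 d.
C = 0.3926·exp(−0.87·0.2582) = 0.3926·0.7988 = 0.3136 mg/L.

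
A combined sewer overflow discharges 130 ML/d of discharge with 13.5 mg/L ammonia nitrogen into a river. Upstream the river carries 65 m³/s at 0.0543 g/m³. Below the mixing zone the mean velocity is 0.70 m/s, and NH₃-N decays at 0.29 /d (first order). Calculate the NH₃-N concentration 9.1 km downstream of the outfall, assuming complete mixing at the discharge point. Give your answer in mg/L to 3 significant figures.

0.343 mg/L

130 ML/d = 1.505 m³/s.
After complete mixing, C₀ = (1.505·13.5 + 65·0.0543) / 66.5 = 0.3585 mg/L.
Travel time t = 9100 m / 0.70 m/s = 1.3e+04 s = 0.1505 d.
C = 0.3585·exp(−0.29·0.1505) = 0.3585·0.9573 = 0.3432 mg/L.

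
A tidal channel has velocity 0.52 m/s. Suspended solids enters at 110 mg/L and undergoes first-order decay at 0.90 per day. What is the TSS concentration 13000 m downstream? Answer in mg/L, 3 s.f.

Travel time t = 13000 m / 0.52 m/s = 1.3e+04/0.52 = 2.5e+04 s = 0.2894 d.
First-order decay: C = 110·exp(−0.90·0.2894) = 110·0.7707 = 84.78 mg/L.

84.8 mg/L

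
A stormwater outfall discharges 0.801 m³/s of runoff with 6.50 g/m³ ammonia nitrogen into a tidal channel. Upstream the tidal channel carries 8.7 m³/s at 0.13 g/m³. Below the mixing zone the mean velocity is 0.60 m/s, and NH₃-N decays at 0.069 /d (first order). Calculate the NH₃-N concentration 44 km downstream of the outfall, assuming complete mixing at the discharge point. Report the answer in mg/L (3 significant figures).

After complete mixing, C₀ = (0.801·6.5 + 8.7·0.13) / 9.501 = 0.667 mg/L.
Travel time t = 4.4e+04 m / 0.60 m/s = 7.333e+04 s = 0.8488 d.
C = 0.667·exp(−0.069·0.8488) = 0.667·0.9431 = 0.6291 mg/L.

0.629 mg/L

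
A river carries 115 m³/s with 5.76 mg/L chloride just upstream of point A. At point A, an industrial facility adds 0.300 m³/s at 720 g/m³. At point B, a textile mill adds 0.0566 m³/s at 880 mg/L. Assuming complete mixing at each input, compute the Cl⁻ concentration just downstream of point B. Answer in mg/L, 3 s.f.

8.05 mg/L

After input A: C = (115·5.76 + 0.3·720) / 115.3 = 7.618 mg/L.
After input B: C = (115.3·7.618 + 0.0566·880) / 115.4 = 8.046 mg/L.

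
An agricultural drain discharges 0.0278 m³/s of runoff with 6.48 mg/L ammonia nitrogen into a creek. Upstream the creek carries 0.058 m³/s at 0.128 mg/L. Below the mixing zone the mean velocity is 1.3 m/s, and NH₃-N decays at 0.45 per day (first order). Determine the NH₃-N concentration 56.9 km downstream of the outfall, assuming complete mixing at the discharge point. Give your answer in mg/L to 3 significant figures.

After complete mixing, C₀ = (0.0278·6.48 + 0.058·0.128) / 0.0858 = 2.186 mg/L.
Travel time t = 5.69e+04 m / 1.3 m/s = 4.377e+04 s = 0.5066 d.
C = 2.186·exp(−0.45·0.5066) = 2.186·0.7962 = 1.74 mg/L.

1.74 mg/L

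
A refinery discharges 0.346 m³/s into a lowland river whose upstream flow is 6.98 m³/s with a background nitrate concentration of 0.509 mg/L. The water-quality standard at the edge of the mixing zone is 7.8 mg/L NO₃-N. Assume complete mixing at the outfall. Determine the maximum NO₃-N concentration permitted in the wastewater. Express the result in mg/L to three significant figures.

Mass balance: 7.8·7.326 = 0.346·Cₑ + 6.98·0.509.
Cₑ = (57.14 − 3.553) / 0.346 = 154.9 mg/L.

155 mg/L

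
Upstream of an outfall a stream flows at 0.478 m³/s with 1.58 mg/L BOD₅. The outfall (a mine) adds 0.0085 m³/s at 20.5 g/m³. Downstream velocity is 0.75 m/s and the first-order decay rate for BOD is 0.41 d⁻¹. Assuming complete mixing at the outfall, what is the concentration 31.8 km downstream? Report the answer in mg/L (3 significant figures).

After complete mixing, C₀ = (0.0085·20.5 + 0.478·1.58) / 0.4865 = 1.911 mg/L.
Travel time t = 3.18e+04 m / 0.75 m/s = 4.24e+04 s = 0.4907 d.
C = 1.911·exp(−0.41·0.4907) = 1.911·0.8177 = 1.562 mg/L.

1.56 mg/L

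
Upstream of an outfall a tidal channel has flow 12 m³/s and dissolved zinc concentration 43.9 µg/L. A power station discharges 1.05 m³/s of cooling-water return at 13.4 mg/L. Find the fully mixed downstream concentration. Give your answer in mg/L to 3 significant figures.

1.12 mg/L

43.9 µg/L = 0.0439 mg/L.
By mass balance at complete mixing, C = (1.05·13.4 + 12·0.0439) / (1.05 + 12) = 14.6/13.05 = 1.119 mg/L.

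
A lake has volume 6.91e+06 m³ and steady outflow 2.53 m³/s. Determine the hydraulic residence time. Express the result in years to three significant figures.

0.0865 yr

Q = 2.53 m³/s × 3.156e+07 s/yr = 7.984e+07 m³/yr.
Hydraulic residence time τ = V/Q = 6.91e+06/7.984e+07 = 0.08655 yr.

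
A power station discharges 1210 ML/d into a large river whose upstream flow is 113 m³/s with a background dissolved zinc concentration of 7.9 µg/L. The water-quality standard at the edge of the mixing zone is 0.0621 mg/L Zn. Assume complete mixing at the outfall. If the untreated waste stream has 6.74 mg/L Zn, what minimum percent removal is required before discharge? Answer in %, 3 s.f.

92.6 %

1210 ML/d = 14 m³/s.
7.9 µg/L = 0.0079 mg/L.
Mass balance: 0.0621·127 = 14·Cₑ + 113·0.0079.
Cₑ = (7.887 − 0.8927) / 14 = 0.4994 mg/L.
Required removal = 1 − 0.4994/6.74 = 92.59 %.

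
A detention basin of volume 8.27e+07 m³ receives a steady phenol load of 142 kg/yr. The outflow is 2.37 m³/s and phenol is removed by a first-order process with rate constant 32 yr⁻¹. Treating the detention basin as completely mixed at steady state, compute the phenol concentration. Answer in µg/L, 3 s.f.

Outflow Q = 2.37 m³/s × 3.156e+07 s/yr = 7.479e+07 m³/yr.
Steady-state CSTR mass balance: W = Q·C + k·V·C, so C = W/(Q + kV).
Q + kV = 7.479e+07 + 32·8.27e+07 = 2.721e+09 m³/yr.
C = 142/2.721e+09 = 5.218e-08 kg/m³ = 5.218e-05 mg/L = 0.05218 µg/L.

0.0522 µg/L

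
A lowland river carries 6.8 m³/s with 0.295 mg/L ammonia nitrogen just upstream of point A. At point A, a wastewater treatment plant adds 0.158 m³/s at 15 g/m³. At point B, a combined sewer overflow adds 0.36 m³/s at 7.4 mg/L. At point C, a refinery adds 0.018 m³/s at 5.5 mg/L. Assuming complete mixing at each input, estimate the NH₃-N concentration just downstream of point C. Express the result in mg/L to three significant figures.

After input A: C = (6.8·0.295 + 0.158·15) / 6.958 = 0.6289 mg/L.
After input B: C = (6.958·0.6289 + 0.36·7.4) / 7.318 = 0.962 mg/L.
After input C: C = (7.318·0.962 + 0.018·5.5) / 7.336 = 0.9731 mg/L.

0.973 mg/L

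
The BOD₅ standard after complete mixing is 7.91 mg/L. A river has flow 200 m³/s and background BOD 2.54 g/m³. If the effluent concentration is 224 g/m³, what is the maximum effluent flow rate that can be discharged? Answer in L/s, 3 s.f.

4970 L/s

Mass balance at complete mixing: C_std·(Q_w + Q_r) = Q_w·C_e + Q_r·C_b.
Rearranging, Q_w = Q_r·(C_std − C_b)/(C_e − C_std) = 200·(7.91 − 2.54) / (224 − 7.91) = 4.97 m³/s.
= 4970 L/s.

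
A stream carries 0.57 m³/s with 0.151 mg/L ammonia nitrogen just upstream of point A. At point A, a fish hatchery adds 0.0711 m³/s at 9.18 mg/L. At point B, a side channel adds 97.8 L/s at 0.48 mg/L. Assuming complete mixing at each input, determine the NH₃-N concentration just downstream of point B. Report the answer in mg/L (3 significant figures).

After input A: C = (0.57·0.151 + 0.0711·9.18) / 0.6411 = 1.152 mg/L.
97.8 L/s = 0.0978 m³/s.
After input B: C = (0.6411·1.152 + 0.0978·0.48) / 0.7389 = 1.063 mg/L.

1.06 mg/L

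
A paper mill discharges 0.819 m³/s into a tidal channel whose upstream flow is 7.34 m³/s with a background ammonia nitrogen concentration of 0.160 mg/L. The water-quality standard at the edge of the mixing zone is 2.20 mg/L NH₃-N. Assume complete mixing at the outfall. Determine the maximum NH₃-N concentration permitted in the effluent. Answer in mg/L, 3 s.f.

Mass balance: 2.2·8.159 = 0.819·Cₑ + 7.34·0.16.
Cₑ = (17.95 − 1.174) / 0.819 = 20.48 mg/L.

20.5 mg/L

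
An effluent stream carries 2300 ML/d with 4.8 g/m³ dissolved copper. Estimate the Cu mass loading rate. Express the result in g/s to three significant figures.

128 g/s

2300 ML/d = 26.62 m³/s.
Mass flux = Q·C = 26.62 m³/s × 4.8 g/m³ = 127.8 g/s.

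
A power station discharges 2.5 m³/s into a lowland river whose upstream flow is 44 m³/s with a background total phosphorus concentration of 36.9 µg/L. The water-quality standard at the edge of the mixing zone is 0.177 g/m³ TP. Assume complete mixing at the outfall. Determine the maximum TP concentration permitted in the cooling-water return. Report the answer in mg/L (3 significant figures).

36.9 µg/L = 0.0369 mg/L.
Mass balance: 0.177·46.5 = 2.5·Cₑ + 44·0.0369.
Cₑ = (8.23 − 1.624) / 2.5 = 2.643 mg/L.

2.64 mg/L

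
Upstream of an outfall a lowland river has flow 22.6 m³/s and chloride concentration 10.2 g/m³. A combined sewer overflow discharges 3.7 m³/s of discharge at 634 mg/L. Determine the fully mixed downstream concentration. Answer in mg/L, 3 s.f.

98.0 mg/L

Flow-weighted mixing gives C = (3.7·634 + 22.6·10.2) / (3.7 + 22.6) = 2576/26.3 = 97.96 mg/L.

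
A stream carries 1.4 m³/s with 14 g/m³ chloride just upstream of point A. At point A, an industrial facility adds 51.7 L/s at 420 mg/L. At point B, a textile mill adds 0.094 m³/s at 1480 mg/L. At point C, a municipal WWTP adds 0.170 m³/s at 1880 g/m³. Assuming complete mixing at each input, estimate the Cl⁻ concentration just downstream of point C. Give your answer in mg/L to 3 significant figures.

291 mg/L

51.7 L/s = 0.0517 m³/s.
After input A: C = (1.4·14 + 0.0517·420) / 1.452 = 28.46 mg/L.
After input B: C = (1.452·28.46 + 0.094·1480) / 1.546 = 116.7 mg/L.
After input C: C = (1.546·116.7 + 0.17·1880) / 1.716 = 291.4 mg/L.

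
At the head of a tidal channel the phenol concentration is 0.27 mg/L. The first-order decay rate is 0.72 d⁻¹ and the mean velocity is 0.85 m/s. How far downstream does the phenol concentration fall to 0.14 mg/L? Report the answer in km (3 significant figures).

From C = C₀·e^(−kt), t = ln(C₀/C)/k = ln(0.27/0.14)/0.72 = 0.6568/0.72 = 0.9122 d.
Distance = v·t = 0.85 m/s × 7.881e+04 s = 6.699e+04 m = 66.99 km.

67.0 km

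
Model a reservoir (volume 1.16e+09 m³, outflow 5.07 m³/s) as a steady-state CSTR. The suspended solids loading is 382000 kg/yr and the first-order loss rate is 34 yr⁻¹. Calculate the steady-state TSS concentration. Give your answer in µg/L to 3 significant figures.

9.65 µg/L

Outflow Q = 5.07 m³/s × 3.156e+07 s/yr = 1.6e+08 m³/yr.
Steady-state CSTR mass balance: W = Q·C + k·V·C, so C = W/(Q + kV).
Q + kV = 1.6e+08 + 34·1.16e+09 = 3.96e+10 m³/yr.
C = 382000/3.96e+10 = 9.646e-06 kg/m³ = 0.009646 mg/L = 9.646 µg/L.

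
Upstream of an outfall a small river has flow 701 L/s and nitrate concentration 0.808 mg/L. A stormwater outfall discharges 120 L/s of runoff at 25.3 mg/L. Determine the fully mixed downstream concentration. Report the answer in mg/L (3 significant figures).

4.39 mg/L

120 L/s = 0.12 m³/s.
701 L/s = 0.701 m³/s.
By mass balance at complete mixing, C = (0.12·25.3 + 0.701·0.808) / (0.12 + 0.701) = 3.602/0.821 = 4.388 mg/L.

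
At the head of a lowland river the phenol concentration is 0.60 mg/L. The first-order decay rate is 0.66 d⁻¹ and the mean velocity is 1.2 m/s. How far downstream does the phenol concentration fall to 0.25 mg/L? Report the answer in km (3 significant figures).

138 km

From C = C₀·e^(−kt), t = ln(C₀/C)/k = ln(0.60/0.25)/0.66 = 0.8755/0.66 = 1.326 d.
Distance = v·t = 1.2 m/s × 1.146e+05 s = 1.375e+05 m = 137.5 km.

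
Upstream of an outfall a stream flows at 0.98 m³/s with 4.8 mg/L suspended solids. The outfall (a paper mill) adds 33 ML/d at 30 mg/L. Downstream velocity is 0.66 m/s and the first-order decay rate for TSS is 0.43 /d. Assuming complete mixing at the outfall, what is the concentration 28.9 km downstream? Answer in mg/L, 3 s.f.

9.54 mg/L

33 ML/d = 0.3819 m³/s.
After complete mixing, C₀ = (0.3819·30 + 0.98·4.8) / 1.362 = 11.87 mg/L.
Travel time t = 2.89e+04 m / 0.66 m/s = 4.379e+04 s = 0.5068 d.
C = 11.87·exp(−0.43·0.5068) = 11.87·0.8042 = 9.543 mg/L.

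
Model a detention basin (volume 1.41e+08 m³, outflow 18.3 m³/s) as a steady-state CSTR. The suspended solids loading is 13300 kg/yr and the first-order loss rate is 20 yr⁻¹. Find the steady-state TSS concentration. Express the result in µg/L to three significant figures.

3.91 µg/L

Outflow Q = 18.3 m³/s × 3.156e+07 s/yr = 5.775e+08 m³/yr.
Steady-state CSTR mass balance: W = Q·C + k·V·C, so C = W/(Q + kV).
Q + kV = 5.775e+08 + 20·1.41e+08 = 3.398e+09 m³/yr.
C = 13300/3.398e+09 = 3.915e-06 kg/m³ = 0.003915 mg/L = 3.915 µg/L.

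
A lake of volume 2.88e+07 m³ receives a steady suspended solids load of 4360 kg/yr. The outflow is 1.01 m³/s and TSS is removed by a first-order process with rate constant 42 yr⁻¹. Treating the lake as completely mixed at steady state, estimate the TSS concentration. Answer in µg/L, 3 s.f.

Outflow Q = 1.01 m³/s × 3.156e+07 s/yr = 3.187e+07 m³/yr.
Steady-state CSTR mass balance: W = Q·C + k·V·C, so C = W/(Q + kV).
Q + kV = 3.187e+07 + 42·2.88e+07 = 1.241e+09 m³/yr.
C = 4360/1.241e+09 = 3.512e-06 kg/m³ = 0.003512 mg/L = 3.512 µg/L.

3.51 µg/L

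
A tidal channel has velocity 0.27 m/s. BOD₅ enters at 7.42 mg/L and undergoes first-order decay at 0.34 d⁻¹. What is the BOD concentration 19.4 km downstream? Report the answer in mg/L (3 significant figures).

Travel time t = 19.4 km / 0.27 m/s = 1.94e+04/0.27 = 7.185e+04 s = 0.8316 d.
First-order decay: C = 7.42·exp(−0.34·0.8316) = 7.42·0.7537 = 5.593 mg/L.

5.59 mg/L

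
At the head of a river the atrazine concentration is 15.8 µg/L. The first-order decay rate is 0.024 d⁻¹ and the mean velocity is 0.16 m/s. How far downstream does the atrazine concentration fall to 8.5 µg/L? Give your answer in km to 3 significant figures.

From C = C₀·e^(−kt), t = ln(C₀/C)/k = ln(15.8/8.5)/0.024 = 0.6199/0.024 = 25.83 d.
Distance = v·t = 0.16 m/s × 2.232e+06 s = 3.571e+05 m = 357.1 km.

357 km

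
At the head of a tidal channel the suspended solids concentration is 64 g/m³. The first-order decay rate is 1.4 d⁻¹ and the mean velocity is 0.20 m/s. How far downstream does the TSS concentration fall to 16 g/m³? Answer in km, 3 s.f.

From C = C₀·e^(−kt), t = ln(C₀/C)/k = ln(64/16)/1.4 = 1.386/1.4 = 0.9902 d.
Distance = v·t = 0.20 m/s × 8.555e+04 s = 1.711e+04 m = 17.11 km.

17.1 km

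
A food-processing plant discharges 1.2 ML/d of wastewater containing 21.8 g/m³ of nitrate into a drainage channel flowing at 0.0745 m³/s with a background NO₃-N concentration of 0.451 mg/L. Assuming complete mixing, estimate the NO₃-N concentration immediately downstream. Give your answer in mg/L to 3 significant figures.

1.2 ML/d = 0.01389 m³/s.
Conservation of mass across the mixing zone: C = (0.01389·21.8 + 0.0745·0.451) / (0.01389 + 0.0745) = 0.3364/0.08839 = 3.806 mg/L.

3.81 mg/L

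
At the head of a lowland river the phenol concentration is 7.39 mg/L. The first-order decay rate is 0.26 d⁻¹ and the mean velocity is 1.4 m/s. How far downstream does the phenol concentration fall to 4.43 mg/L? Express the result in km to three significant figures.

From C = C₀·e^(−kt), t = ln(C₀/C)/k = ln(7.39/4.43)/0.26 = 0.5117/0.26 = 1.968 d.
Distance = v·t = 1.4 m/s × 1.701e+05 s = 2.381e+05 m = 238.1 km.

238 km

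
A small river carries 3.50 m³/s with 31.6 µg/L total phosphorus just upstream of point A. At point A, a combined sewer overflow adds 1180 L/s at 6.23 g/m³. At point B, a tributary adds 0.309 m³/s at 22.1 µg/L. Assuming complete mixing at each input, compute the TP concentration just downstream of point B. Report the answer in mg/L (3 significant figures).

31.6 µg/L = 0.0316 mg/L.
1180 L/s = 1.18 m³/s.
After input A: C = (3.5·0.0316 + 1.18·6.23) / 4.68 = 1.594 mg/L.
22.1 µg/L = 0.0221 mg/L.
After input B: C = (4.68·1.594 + 0.309·0.0221) / 4.989 = 1.497 mg/L.

1.50 mg/L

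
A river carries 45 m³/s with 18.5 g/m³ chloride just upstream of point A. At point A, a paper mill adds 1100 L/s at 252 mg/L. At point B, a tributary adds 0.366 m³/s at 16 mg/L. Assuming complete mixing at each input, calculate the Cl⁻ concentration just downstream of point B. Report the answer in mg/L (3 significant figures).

1100 L/s = 1.1 m³/s.
After input A: C = (45·18.5 + 1.1·252) / 46.1 = 24.07 mg/L.
After input B: C = (46.1·24.07 + 0.366·16) / 46.47 = 24.01 mg/L.

24.0 mg/L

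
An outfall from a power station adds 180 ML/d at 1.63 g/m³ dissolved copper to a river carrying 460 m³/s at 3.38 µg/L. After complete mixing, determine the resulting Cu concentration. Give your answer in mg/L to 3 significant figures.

180 ML/d = 2.083 m³/s.
3.38 µg/L = 0.00338 mg/L.
Flow-weighted mixing gives C = (2.083·1.63 + 460·0.00338) / (2.083 + 460) = 4.951/462.1 = 0.01071 mg/L.

0.0107 mg/L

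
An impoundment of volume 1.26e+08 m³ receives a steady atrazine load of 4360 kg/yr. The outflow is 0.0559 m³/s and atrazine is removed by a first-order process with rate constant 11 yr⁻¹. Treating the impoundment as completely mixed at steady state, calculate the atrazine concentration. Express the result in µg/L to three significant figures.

3.14 µg/L

Outflow Q = 0.0559 m³/s × 3.156e+07 s/yr = 1.764e+06 m³/yr.
Steady-state CSTR mass balance: W = Q·C + k·V·C, so C = W/(Q + kV).
Q + kV = 1.764e+06 + 11·1.26e+08 = 1.388e+09 m³/yr.
C = 4360/1.388e+09 = 3.142e-06 kg/m³ = 0.003142 mg/L = 3.142 µg/L.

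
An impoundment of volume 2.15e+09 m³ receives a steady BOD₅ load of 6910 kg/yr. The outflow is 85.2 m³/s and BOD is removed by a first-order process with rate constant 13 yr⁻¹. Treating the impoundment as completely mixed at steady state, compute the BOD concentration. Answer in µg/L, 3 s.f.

0.226 µg/L

Outflow Q = 85.2 m³/s × 3.156e+07 s/yr = 2.689e+09 m³/yr.
Steady-state CSTR mass balance: W = Q·C + k·V·C, so C = W/(Q + kV).
Q + kV = 2.689e+09 + 13·2.15e+09 = 3.064e+10 m³/yr.
C = 6910/3.064e+10 = 2.255e-07 kg/m³ = 0.0002255 mg/L = 0.2255 µg/L.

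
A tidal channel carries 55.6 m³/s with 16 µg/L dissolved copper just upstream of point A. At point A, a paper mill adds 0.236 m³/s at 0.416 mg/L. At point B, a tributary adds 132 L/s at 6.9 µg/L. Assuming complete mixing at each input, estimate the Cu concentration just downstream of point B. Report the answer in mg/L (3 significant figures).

0.0177 mg/L

16 µg/L = 0.016 mg/L.
After input A: C = (55.6·0.016 + 0.236·0.416) / 55.84 = 0.01769 mg/L.
132 L/s = 0.132 m³/s.
6.9 µg/L = 0.0069 mg/L.
After input B: C = (55.84·0.01769 + 0.132·0.0069) / 55.97 = 0.01767 mg/L.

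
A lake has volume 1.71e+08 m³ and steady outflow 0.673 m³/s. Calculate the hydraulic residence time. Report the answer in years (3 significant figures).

Q = 0.673 m³/s × 3.156e+07 s/yr = 2.124e+07 m³/yr.
Hydraulic residence time τ = V/Q = 1.71e+08/2.124e+07 = 8.052 yr.

8.05 yr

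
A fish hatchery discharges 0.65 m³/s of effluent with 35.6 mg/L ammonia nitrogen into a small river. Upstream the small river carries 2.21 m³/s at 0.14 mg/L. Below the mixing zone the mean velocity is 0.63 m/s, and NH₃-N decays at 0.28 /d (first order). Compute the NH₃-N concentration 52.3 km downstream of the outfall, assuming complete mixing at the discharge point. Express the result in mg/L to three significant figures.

After complete mixing, C₀ = (0.65·35.6 + 2.21·0.14) / 2.86 = 8.199 mg/L.
Travel time t = 5.23e+04 m / 0.63 m/s = 8.302e+04 s = 0.9608 d.
C = 8.199·exp(−0.28·0.9608) = 8.199·0.7641 = 6.265 mg/L.

6.27 mg/L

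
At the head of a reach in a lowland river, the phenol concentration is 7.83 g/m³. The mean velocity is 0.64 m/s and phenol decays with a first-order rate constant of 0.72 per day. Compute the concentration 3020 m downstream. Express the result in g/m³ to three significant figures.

7.53 g/m³

Travel time t = 3020 m / 0.64 m/s = 3020/0.64 = 4719 s = 0.05462 d.
First-order decay: C = 7.83·exp(−0.72·0.05462) = 7.83·0.9614 = 7.528 g/m³.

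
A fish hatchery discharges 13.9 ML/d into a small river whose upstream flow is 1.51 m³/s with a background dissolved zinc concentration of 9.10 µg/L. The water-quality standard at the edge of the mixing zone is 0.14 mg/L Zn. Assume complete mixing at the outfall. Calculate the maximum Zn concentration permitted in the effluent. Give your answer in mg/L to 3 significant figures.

1.37 mg/L

13.9 ML/d = 0.1609 m³/s.
9.10 µg/L = 0.0091 mg/L.
Mass balance: 0.14·1.671 = 0.1609·Cₑ + 1.51·0.0091.
Cₑ = (0.2339 − 0.01374) / 0.1609 = 1.369 mg/L.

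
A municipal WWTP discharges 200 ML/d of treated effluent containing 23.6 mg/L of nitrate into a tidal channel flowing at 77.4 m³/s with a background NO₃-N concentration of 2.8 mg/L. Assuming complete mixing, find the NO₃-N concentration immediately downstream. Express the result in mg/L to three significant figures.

3.40 mg/L

200 ML/d = 2.315 m³/s.
By mass balance at complete mixing, C = (2.315·23.6 + 77.4·2.8) / (2.315 + 77.4) = 271.3/79.71 = 3.404 mg/L.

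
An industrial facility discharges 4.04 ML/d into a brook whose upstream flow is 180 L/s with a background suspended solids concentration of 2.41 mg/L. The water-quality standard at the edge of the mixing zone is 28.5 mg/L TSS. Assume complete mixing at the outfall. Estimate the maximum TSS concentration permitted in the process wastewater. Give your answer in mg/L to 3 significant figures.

4.04 ML/d = 0.04676 m³/s.
180 L/s = 0.18 m³/s.
Mass balance: 28.5·0.2268 = 0.04676·Cₑ + 0.18·2.41.
Cₑ = (6.463 − 0.4338) / 0.04676 = 128.9 mg/L.

129 mg/L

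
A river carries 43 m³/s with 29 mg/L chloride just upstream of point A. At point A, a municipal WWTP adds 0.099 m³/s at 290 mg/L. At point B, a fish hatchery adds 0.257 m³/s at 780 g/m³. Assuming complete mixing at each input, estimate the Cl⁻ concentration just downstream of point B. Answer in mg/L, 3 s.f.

After input A: C = (43·29 + 0.099·290) / 43.1 = 29.6 mg/L.
After input B: C = (43.1·29.6 + 0.257·780) / 43.36 = 34.05 mg/L.

34.0 mg/L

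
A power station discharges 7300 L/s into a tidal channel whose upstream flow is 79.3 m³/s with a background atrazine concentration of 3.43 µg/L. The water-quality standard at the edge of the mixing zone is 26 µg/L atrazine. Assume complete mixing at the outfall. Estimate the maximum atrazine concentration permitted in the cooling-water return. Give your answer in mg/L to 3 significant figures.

7300 L/s = 7.3 m³/s.
3.43 µg/L = 0.00343 mg/L.
26 µg/L = 0.026 mg/L.
Mass balance: 0.026·86.6 = 7.3·Cₑ + 79.3·0.00343.
Cₑ = (2.252 − 0.272) / 7.3 = 0.2712 mg/L.

0.271 mg/L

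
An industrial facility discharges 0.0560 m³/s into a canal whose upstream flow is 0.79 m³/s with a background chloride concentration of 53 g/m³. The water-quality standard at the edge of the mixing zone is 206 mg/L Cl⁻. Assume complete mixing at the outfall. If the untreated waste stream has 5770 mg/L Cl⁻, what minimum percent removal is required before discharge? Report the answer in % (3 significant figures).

Mass balance: 206·0.846 = 0.056·Cₑ + 0.79·53.
Cₑ = (174.3 − 41.87) / 0.056 = 2364 mg/L.
Required removal = 1 − 2364/5770 = 59.02 %.

59.0 %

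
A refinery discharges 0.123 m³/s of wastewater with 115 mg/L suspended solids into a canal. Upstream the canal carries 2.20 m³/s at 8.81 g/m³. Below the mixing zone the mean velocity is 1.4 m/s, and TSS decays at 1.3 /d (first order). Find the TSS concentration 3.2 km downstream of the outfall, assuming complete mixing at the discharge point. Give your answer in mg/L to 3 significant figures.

After complete mixing, C₀ = (0.123·115 + 2.2·8.81) / 2.323 = 14.43 mg/L.
Travel time t = 3200 m / 1.4 m/s = 2286 s = 0.02646 d.
C = 14.43·exp(−1.3·0.02646) = 14.43·0.9662 = 13.94 mg/L.

13.9 mg/L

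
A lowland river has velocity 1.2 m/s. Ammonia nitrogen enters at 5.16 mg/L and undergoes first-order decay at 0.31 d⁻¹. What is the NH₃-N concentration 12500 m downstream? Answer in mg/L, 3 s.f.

Travel time t = 12500 m / 1.2 m/s = 1.25e+04/1.2 = 1.042e+04 s = 0.1206 d.
First-order decay: C = 5.16·exp(−0.31·0.1206) = 5.16·0.9633 = 4.971 mg/L.

4.97 mg/L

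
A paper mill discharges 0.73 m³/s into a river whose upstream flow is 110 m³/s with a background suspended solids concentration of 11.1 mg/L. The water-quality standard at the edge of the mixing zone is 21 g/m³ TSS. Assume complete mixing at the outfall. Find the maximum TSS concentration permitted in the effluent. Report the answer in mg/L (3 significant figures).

1510 mg/L

Mass balance: 21·110.7 = 0.73·Cₑ + 110·11.1.
Cₑ = (2325 − 1221) / 0.73 = 1513 mg/L.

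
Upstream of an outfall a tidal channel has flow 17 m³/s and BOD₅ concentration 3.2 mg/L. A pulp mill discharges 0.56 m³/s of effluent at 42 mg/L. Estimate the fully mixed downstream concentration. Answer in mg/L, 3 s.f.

Conservation of mass across the mixing zone: C = (0.56·42 + 17·3.2) / (0.56 + 17) = 77.92/17.56 = 4.437 mg/L.

4.44 mg/L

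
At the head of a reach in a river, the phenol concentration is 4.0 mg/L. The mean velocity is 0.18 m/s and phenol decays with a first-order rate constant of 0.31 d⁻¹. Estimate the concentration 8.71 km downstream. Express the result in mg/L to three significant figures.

3.36 mg/L

Travel time t = 8.71 km / 0.18 m/s = 8710/0.18 = 4.839e+04 s = 0.5601 d.
First-order decay: C = 4.0·exp(−0.31·0.5601) = 4.0·0.8406 = 3.362 mg/L.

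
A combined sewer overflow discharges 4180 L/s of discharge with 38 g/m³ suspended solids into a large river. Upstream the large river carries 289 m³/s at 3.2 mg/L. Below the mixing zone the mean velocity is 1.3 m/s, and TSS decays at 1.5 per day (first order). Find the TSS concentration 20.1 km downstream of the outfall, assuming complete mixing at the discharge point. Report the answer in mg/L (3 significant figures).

2.83 mg/L

4180 L/s = 4.18 m³/s.
After complete mixing, C₀ = (4.18·38 + 289·3.2) / 293.2 = 3.696 mg/L.
Travel time t = 2.01e+04 m / 1.3 m/s = 1.546e+04 s = 0.179 d.
C = 3.696·exp(−1.5·0.179) = 3.696·0.7646 = 2.826 mg/L.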